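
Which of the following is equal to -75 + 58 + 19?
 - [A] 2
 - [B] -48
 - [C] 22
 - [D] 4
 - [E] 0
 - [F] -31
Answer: A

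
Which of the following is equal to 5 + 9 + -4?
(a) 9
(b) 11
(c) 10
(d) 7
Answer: c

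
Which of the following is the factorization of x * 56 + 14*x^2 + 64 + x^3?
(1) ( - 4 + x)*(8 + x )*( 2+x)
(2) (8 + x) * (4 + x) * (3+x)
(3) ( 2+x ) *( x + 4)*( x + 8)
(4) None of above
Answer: 3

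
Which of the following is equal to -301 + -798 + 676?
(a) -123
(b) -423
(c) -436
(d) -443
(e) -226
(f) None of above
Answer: b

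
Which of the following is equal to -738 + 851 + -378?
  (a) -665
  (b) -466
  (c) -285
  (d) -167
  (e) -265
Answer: e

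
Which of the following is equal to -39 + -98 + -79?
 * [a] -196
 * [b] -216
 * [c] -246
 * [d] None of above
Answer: b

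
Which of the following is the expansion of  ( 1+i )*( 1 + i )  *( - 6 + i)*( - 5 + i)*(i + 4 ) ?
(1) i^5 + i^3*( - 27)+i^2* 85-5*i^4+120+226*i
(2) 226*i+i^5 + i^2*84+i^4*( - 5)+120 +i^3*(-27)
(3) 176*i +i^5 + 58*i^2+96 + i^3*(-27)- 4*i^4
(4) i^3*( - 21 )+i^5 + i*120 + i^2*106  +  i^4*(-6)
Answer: 1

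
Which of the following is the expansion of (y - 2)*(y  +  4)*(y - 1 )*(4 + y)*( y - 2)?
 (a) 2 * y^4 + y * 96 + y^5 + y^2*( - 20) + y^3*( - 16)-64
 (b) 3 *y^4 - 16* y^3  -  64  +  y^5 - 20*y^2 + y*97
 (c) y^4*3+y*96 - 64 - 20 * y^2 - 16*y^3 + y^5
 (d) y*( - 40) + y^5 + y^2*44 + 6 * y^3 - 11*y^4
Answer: c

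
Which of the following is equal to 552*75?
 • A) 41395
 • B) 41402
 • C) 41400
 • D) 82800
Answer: C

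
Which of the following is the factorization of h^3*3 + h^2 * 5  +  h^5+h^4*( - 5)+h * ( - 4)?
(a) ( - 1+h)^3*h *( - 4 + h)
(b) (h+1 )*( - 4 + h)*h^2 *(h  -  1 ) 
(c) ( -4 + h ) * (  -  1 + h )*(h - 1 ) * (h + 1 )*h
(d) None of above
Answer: c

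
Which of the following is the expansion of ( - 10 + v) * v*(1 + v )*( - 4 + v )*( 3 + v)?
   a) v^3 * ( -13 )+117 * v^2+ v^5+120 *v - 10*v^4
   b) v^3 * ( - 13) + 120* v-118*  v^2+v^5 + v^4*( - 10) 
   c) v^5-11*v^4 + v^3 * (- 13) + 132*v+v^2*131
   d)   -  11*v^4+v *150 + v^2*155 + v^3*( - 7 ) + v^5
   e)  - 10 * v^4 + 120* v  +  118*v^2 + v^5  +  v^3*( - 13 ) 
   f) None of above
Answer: e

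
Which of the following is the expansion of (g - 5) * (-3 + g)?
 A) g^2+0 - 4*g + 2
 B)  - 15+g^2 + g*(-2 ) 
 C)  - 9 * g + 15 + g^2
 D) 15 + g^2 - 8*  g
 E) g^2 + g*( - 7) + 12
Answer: D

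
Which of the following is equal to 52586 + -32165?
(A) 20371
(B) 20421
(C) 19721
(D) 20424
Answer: B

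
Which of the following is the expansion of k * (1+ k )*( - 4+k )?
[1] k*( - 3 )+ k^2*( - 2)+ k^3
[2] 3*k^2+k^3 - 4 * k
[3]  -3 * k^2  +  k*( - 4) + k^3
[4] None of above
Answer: 3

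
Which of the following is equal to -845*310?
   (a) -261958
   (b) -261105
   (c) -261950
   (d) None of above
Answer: c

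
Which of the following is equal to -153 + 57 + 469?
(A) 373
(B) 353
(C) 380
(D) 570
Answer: A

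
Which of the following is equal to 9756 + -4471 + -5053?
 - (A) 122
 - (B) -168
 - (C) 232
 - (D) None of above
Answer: C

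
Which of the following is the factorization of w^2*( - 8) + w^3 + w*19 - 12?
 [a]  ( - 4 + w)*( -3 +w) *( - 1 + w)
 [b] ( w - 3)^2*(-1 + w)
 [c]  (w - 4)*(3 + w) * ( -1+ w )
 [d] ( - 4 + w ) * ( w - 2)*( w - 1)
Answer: a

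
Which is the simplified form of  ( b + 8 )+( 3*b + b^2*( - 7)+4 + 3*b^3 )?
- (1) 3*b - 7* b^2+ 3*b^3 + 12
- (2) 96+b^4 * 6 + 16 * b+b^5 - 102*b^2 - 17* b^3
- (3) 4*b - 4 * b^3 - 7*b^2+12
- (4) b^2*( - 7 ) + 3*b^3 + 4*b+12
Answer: 4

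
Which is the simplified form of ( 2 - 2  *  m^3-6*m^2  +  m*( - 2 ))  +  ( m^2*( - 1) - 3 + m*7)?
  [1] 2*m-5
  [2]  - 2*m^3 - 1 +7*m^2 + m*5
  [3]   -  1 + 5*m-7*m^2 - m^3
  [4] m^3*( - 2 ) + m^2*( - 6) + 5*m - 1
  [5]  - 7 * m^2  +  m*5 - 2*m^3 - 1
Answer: 5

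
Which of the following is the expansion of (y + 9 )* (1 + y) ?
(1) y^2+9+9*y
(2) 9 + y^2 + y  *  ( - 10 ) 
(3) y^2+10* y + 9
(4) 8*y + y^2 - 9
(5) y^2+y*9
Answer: 3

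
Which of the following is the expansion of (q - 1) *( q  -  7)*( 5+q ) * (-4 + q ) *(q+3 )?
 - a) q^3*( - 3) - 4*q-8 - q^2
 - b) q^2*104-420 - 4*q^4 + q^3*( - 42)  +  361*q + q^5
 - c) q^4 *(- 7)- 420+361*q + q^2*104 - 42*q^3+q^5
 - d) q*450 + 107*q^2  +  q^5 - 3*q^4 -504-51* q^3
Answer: b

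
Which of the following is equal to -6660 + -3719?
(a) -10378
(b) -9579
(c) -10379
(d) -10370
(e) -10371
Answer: c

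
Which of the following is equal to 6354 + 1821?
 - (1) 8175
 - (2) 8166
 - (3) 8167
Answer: 1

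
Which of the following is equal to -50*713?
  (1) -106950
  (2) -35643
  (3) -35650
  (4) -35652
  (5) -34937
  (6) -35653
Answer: 3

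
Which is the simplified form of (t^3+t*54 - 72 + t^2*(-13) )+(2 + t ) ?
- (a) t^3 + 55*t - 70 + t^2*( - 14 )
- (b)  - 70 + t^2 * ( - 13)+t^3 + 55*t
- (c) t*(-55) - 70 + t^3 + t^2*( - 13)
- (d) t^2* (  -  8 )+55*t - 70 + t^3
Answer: b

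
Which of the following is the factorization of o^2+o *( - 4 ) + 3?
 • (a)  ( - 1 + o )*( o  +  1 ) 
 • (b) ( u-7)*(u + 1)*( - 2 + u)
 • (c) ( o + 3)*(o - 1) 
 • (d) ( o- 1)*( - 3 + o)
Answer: d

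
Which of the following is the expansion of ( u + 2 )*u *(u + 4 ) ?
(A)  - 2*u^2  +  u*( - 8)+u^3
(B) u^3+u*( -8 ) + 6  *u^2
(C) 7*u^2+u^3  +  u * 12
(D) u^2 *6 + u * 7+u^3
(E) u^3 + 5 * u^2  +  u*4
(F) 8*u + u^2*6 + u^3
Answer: F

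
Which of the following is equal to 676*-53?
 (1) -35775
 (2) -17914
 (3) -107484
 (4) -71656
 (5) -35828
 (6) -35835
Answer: 5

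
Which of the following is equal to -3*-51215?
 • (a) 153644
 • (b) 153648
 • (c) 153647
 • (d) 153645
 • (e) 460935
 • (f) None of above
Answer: d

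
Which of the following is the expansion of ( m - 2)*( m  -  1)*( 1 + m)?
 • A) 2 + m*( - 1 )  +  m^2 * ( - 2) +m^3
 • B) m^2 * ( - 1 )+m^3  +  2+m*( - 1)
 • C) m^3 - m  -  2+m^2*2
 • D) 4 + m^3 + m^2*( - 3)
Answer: A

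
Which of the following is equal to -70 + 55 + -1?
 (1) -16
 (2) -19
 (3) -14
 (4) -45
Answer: 1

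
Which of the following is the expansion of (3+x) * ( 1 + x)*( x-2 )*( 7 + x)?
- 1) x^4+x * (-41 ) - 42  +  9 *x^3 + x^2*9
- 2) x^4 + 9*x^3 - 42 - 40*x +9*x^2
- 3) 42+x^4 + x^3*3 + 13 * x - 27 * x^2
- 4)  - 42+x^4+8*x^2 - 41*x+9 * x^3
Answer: 1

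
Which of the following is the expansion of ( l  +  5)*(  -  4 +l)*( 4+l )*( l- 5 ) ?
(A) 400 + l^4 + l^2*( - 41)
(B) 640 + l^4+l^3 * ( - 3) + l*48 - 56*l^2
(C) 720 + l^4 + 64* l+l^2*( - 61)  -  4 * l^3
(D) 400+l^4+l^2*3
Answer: A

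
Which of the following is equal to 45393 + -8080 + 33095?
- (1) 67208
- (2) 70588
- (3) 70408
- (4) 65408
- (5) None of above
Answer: 3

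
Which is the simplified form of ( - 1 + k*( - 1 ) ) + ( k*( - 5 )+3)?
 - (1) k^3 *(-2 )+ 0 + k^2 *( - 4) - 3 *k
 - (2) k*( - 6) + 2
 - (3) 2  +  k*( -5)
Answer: 2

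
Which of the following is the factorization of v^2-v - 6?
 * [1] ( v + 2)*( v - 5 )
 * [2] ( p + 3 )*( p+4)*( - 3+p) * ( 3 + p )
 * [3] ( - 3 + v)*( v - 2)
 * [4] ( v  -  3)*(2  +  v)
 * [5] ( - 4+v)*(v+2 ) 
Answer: 4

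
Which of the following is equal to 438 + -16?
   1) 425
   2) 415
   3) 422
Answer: 3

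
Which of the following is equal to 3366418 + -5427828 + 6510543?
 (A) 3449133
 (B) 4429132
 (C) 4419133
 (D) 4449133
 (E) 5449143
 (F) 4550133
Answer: D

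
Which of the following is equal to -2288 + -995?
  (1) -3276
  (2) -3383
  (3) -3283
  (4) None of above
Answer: 3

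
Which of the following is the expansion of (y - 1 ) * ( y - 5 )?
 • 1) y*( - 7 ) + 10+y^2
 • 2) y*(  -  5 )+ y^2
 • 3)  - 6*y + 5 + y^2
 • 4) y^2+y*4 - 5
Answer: 3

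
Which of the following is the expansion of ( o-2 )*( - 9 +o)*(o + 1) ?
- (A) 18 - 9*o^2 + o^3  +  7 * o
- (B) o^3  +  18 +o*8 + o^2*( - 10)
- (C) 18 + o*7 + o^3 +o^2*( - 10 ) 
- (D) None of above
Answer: C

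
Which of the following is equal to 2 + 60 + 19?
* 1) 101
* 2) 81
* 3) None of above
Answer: 2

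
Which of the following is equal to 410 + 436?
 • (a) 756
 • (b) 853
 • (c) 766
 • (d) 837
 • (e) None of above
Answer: e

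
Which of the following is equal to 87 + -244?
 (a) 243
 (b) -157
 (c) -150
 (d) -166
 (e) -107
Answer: b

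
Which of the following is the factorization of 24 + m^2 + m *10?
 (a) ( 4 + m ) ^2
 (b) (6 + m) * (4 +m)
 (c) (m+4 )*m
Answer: b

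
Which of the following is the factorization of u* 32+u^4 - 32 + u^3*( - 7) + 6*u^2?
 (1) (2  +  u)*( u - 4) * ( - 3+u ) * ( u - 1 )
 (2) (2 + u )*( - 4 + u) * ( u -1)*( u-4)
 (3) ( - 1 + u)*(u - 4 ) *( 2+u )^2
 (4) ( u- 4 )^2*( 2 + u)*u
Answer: 2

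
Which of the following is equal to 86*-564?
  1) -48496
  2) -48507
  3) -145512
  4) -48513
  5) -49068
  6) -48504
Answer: 6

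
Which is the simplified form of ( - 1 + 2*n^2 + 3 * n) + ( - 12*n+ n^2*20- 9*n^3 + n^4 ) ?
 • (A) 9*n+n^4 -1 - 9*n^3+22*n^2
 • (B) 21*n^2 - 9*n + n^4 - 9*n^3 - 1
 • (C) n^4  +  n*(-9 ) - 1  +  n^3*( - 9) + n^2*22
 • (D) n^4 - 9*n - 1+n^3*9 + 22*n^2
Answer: C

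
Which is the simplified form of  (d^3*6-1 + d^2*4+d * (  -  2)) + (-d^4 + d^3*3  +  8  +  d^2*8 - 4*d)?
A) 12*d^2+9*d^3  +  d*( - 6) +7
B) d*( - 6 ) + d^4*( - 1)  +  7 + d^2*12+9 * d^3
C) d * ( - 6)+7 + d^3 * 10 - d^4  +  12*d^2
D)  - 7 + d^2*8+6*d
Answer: B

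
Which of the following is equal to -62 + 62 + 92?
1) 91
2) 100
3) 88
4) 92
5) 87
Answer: 4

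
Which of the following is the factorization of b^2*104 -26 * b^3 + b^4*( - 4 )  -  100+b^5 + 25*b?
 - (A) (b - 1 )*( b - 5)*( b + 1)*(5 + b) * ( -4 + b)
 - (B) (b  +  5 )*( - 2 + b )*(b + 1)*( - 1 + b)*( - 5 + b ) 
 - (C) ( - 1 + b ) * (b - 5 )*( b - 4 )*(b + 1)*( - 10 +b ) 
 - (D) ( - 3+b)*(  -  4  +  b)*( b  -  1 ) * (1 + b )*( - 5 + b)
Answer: A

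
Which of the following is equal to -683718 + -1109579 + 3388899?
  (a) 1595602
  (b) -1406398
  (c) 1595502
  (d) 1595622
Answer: a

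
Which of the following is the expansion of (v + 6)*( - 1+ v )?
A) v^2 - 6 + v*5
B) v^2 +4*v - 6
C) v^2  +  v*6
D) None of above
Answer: A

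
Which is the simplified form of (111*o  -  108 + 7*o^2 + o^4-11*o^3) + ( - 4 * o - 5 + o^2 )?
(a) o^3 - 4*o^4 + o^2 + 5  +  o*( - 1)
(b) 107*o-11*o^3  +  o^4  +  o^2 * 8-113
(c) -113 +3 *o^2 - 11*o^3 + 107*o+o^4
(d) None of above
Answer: b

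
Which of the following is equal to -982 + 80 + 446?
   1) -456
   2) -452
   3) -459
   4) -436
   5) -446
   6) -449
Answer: 1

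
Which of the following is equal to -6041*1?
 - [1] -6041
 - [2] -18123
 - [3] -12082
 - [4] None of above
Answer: 1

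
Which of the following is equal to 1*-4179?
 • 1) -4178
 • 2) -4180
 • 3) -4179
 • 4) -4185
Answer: 3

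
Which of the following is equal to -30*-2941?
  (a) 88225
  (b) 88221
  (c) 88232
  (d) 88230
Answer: d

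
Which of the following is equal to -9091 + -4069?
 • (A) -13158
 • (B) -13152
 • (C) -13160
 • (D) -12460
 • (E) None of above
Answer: C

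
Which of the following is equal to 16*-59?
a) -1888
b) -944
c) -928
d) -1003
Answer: b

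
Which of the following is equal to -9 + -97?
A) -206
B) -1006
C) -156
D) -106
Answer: D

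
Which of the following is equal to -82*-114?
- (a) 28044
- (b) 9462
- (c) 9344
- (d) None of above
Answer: d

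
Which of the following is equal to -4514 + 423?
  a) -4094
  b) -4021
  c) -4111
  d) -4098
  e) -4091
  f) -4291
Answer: e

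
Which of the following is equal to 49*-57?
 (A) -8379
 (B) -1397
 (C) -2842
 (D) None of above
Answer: D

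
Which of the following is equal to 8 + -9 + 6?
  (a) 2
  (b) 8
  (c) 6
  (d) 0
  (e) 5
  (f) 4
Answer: e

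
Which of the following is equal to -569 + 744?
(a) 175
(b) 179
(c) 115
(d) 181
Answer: a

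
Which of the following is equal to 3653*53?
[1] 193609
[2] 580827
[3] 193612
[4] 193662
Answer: 1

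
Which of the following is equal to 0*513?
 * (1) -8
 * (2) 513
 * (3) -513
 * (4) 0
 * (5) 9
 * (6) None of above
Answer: 4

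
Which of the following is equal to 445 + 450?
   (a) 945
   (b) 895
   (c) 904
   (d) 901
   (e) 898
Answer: b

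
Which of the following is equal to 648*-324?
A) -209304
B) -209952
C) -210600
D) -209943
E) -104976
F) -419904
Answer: B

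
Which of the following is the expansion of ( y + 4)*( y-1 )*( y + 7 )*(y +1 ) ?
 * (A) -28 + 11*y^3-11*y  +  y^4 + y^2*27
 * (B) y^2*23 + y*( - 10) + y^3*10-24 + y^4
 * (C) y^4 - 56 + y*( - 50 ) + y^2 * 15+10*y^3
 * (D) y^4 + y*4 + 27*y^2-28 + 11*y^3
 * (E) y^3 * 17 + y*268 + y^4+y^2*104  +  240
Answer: A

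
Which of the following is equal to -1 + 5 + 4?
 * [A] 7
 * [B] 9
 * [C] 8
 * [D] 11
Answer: C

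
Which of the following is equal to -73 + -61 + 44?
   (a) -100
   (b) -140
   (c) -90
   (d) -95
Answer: c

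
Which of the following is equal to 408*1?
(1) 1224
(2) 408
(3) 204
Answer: 2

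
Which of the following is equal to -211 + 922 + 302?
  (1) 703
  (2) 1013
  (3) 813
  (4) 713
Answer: 2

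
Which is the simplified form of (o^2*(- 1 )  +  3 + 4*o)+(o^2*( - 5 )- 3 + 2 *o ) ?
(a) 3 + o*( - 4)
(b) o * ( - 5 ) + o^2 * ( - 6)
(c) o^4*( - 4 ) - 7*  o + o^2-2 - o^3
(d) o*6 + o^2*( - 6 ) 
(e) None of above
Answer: d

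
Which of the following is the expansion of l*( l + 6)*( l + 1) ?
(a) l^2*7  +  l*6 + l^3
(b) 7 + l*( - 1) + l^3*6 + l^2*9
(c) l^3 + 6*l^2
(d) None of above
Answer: a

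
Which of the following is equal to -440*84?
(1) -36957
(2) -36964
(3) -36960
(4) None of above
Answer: 3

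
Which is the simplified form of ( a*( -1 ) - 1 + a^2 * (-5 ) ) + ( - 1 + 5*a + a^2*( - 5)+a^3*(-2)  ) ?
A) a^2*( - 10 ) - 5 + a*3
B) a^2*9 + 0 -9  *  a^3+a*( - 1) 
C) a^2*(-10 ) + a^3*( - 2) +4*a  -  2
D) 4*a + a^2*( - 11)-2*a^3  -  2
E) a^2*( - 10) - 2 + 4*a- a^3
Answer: C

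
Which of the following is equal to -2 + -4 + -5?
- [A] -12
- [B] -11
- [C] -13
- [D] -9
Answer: B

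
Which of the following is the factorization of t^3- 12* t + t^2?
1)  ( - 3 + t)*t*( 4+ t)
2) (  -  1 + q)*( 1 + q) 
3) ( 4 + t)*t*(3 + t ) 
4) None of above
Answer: 1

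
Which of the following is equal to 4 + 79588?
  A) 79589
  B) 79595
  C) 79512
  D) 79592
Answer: D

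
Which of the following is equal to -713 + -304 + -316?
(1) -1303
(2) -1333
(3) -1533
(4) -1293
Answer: 2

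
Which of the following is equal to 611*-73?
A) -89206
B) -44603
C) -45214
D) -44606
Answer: B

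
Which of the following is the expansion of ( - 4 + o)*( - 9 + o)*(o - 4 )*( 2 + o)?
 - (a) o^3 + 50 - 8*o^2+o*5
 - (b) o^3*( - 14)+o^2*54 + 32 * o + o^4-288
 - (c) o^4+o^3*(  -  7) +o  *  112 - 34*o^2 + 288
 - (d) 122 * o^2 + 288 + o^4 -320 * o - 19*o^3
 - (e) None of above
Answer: e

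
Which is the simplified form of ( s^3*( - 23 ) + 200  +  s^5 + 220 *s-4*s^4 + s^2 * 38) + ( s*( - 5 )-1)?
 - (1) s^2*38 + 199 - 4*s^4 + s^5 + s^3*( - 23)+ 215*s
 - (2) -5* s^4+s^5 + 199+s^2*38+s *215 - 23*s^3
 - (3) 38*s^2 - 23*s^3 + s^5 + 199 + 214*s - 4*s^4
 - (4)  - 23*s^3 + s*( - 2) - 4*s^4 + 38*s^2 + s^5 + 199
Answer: 1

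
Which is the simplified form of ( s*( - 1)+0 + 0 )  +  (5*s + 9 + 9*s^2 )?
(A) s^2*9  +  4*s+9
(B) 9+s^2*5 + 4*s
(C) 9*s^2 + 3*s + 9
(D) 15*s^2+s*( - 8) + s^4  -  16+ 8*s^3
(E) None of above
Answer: A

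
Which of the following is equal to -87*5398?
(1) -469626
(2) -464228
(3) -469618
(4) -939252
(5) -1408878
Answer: 1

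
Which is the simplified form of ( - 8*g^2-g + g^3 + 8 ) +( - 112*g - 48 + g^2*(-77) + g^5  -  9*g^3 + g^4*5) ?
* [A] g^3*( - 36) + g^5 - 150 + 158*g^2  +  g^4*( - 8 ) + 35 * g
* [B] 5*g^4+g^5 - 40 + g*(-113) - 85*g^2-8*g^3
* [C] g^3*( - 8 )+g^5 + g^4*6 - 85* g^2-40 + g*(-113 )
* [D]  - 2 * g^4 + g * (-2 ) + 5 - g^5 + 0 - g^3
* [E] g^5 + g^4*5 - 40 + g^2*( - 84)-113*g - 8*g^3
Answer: B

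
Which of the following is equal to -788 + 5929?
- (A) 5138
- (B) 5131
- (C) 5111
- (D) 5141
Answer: D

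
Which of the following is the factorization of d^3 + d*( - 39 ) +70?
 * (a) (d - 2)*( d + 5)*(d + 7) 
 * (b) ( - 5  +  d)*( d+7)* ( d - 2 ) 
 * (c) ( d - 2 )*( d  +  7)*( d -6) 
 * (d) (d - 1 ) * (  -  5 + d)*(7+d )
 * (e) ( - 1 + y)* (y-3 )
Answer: b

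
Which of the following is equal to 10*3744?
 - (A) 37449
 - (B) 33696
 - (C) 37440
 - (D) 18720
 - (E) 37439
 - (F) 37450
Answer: C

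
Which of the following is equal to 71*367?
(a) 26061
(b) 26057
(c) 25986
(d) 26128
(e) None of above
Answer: b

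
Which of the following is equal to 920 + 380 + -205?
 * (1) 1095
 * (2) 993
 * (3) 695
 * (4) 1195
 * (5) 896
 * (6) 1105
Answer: 1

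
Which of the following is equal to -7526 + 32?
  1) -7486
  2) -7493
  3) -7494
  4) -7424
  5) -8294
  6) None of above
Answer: 3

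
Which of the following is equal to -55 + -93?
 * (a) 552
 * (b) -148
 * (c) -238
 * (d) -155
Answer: b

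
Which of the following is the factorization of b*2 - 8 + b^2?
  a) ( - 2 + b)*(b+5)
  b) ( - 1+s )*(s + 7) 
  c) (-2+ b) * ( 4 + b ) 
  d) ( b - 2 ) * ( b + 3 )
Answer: c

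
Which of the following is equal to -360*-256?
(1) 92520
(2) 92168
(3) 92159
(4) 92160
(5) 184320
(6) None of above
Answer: 4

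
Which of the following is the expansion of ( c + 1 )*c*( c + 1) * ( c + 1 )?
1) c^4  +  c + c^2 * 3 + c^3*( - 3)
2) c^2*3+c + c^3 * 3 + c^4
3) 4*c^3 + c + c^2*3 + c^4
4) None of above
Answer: 2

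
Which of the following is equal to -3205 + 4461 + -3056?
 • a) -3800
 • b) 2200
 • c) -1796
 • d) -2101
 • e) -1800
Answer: e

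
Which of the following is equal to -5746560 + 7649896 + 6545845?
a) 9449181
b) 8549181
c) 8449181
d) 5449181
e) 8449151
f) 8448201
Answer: c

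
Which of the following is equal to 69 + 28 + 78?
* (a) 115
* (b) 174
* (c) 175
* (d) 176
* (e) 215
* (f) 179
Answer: c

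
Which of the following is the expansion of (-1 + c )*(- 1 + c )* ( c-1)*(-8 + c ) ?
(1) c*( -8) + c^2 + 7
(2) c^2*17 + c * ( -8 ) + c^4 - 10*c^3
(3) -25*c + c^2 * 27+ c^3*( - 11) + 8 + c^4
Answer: 3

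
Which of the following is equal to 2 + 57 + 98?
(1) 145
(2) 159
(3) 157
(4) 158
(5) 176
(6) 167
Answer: 3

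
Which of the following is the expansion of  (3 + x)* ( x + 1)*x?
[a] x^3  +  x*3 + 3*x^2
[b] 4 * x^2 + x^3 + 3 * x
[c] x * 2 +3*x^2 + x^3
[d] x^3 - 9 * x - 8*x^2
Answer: b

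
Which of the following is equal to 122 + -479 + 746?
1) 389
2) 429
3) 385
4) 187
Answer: 1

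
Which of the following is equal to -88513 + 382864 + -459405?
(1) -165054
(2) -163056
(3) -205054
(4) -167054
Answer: 1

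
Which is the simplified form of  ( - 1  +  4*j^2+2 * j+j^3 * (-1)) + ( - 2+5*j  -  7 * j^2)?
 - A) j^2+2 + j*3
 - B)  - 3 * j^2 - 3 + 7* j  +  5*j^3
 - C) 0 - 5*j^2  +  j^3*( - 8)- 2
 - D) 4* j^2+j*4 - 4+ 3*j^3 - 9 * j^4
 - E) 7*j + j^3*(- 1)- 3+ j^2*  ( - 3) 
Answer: E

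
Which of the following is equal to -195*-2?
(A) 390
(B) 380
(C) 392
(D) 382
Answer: A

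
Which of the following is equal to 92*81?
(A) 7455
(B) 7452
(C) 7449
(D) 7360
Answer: B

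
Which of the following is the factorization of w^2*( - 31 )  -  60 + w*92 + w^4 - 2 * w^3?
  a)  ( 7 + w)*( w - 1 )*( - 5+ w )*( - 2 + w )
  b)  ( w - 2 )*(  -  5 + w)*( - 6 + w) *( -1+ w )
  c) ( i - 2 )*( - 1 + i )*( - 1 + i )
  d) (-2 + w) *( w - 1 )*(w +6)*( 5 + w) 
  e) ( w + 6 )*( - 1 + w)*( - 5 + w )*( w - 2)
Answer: e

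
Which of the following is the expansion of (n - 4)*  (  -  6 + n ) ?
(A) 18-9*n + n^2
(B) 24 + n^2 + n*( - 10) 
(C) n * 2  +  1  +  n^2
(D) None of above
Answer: B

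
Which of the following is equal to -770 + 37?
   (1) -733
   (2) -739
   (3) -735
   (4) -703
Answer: 1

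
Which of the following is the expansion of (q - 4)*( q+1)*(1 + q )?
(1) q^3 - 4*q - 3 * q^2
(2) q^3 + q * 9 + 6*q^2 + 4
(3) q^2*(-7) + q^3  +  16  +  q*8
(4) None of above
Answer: 4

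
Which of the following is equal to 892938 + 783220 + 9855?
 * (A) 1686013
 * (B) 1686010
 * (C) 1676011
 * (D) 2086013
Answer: A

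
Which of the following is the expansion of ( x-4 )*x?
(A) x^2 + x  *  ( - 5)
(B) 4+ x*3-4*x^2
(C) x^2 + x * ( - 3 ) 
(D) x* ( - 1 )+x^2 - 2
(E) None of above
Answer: E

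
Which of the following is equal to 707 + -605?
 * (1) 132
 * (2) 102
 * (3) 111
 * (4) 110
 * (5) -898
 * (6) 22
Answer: 2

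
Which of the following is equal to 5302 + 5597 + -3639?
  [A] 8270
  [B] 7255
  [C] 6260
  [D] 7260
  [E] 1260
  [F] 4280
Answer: D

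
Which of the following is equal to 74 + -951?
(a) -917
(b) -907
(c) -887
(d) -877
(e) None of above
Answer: d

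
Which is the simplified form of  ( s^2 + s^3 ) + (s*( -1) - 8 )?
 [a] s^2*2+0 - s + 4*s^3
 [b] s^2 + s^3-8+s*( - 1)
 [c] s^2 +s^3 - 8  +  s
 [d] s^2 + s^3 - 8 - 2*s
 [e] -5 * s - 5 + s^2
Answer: b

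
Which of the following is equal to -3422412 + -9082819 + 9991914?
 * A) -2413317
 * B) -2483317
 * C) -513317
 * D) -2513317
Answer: D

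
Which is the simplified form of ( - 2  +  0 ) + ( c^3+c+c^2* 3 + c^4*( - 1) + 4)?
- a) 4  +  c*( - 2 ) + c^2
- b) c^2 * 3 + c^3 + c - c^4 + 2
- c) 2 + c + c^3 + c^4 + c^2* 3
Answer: b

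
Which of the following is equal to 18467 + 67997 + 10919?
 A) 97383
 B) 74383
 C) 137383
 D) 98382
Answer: A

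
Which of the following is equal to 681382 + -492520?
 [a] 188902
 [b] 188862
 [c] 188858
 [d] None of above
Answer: b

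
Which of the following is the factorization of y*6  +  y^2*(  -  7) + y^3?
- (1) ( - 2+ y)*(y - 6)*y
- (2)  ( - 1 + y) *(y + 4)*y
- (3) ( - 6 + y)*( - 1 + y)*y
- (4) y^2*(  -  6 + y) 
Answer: 3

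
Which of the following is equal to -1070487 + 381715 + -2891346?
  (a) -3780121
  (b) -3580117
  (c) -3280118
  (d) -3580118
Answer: d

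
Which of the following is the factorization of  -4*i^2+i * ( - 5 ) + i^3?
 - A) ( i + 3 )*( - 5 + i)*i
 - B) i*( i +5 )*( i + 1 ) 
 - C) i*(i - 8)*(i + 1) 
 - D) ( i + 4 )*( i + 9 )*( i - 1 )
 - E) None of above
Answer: E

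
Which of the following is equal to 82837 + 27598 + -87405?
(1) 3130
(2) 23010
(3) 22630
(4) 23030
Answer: 4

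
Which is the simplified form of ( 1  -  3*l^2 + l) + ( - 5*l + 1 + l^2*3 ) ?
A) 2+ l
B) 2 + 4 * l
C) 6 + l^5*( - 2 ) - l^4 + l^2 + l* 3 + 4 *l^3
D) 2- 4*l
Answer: D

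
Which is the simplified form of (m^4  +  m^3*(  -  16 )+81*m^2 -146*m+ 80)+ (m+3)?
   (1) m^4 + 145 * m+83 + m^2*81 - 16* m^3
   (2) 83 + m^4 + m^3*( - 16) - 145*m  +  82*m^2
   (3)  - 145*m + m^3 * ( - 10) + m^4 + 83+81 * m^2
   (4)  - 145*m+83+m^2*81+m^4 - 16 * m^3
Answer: 4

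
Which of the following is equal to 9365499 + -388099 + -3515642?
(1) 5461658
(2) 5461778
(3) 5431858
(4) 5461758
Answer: 4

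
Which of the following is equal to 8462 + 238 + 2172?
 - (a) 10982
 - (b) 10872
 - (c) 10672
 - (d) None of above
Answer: b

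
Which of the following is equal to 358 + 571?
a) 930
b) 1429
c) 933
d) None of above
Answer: d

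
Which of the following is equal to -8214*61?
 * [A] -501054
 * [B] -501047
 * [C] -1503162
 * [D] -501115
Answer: A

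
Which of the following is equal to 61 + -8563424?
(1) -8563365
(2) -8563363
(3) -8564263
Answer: 2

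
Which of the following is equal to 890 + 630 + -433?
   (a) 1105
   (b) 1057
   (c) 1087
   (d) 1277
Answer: c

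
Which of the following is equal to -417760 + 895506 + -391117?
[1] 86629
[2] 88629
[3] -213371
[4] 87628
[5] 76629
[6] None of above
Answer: 1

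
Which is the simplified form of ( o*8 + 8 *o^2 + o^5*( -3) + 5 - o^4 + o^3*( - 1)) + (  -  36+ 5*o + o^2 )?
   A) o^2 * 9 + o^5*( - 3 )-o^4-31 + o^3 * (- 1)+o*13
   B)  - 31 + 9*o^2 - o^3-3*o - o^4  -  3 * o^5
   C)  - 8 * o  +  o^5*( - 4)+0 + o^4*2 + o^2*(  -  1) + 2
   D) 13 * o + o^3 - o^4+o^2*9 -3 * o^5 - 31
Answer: A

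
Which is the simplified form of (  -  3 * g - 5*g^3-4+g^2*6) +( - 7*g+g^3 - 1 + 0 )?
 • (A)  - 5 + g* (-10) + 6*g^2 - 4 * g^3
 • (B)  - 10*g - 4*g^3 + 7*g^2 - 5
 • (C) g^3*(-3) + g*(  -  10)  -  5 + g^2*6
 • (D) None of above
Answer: A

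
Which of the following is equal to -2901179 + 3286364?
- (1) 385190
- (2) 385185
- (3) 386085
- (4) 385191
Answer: 2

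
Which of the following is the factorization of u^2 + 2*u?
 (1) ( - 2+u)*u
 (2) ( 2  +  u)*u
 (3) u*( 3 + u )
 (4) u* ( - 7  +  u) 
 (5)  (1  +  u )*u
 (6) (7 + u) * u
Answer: 2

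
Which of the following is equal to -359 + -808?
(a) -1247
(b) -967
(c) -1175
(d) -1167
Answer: d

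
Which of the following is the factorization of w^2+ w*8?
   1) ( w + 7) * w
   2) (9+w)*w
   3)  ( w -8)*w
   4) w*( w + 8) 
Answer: 4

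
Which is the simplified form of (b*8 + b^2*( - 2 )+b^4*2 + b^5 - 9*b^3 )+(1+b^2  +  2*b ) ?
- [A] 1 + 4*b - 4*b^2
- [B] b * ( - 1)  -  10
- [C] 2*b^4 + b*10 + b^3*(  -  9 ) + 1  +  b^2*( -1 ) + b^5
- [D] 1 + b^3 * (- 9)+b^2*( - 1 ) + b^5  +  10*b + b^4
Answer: C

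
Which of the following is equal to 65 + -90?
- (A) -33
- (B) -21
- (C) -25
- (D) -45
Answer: C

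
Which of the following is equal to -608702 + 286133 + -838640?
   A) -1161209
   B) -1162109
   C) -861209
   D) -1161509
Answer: A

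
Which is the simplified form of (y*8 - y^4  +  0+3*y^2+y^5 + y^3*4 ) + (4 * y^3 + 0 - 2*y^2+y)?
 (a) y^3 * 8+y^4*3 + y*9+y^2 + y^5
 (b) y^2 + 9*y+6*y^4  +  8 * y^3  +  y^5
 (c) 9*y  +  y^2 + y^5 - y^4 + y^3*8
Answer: c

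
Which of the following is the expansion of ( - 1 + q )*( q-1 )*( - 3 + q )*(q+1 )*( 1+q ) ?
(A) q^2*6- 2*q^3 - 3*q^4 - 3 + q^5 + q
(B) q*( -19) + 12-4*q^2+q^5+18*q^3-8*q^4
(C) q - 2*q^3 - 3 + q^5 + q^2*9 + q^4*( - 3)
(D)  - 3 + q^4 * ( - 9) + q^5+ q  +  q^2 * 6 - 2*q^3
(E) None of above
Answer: A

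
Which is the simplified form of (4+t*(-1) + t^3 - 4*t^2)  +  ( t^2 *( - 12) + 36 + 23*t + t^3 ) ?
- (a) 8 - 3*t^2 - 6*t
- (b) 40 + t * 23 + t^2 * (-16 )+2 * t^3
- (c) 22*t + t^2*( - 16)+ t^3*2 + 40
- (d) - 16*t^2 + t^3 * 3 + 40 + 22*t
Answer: c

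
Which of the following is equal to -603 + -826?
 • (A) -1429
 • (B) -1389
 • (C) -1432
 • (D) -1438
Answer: A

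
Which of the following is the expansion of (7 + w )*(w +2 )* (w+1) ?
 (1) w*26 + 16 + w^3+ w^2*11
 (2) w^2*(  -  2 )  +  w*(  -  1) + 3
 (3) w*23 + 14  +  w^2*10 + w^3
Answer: 3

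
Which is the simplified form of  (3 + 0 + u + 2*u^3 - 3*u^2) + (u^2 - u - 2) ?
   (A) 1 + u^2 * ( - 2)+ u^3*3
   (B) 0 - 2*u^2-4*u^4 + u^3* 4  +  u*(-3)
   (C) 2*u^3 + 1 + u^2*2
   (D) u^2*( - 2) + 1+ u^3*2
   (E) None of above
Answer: D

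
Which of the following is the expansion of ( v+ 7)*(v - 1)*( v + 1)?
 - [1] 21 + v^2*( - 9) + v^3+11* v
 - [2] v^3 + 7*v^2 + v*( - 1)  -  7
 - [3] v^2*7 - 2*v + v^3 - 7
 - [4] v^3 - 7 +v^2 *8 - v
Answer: 2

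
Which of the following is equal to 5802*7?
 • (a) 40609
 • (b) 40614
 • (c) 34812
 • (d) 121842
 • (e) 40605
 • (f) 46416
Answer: b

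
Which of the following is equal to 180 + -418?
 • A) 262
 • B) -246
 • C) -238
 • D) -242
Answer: C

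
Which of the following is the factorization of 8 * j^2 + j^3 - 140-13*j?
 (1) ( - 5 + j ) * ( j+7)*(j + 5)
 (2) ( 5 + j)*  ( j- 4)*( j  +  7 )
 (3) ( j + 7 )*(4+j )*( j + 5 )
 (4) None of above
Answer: 2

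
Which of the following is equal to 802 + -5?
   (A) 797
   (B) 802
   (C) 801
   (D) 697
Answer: A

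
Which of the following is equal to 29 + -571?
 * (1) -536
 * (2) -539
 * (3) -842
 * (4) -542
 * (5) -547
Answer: 4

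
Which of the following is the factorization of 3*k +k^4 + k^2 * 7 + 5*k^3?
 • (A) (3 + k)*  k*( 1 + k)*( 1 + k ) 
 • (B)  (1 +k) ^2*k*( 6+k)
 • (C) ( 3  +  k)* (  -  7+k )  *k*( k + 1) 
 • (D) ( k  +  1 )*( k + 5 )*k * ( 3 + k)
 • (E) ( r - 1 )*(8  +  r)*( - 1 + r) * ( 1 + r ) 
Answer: A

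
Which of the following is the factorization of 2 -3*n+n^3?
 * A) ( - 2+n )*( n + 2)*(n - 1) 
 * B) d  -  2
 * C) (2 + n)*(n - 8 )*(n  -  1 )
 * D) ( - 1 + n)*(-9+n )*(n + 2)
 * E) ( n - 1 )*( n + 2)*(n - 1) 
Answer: E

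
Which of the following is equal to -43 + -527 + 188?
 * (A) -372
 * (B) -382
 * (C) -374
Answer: B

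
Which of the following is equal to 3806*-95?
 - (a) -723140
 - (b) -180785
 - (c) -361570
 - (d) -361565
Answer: c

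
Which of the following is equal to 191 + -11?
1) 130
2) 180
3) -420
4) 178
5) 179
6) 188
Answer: 2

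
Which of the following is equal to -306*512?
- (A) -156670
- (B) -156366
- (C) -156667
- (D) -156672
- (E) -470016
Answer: D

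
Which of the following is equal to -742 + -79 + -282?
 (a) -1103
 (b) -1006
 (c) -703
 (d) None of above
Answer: a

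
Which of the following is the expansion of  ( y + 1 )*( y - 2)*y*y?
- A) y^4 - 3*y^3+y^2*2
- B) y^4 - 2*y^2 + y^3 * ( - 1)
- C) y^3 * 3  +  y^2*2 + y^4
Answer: B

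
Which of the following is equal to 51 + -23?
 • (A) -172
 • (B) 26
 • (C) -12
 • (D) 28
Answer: D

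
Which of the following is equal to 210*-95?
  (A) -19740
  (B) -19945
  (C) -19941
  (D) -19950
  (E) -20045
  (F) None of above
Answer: D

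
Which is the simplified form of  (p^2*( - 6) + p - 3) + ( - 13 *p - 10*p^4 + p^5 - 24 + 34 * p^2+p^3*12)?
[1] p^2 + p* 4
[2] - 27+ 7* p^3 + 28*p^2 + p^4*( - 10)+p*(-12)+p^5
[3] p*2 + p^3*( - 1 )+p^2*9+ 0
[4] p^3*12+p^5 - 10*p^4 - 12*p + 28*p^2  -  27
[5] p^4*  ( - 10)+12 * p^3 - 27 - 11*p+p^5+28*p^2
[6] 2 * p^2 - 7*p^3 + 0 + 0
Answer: 4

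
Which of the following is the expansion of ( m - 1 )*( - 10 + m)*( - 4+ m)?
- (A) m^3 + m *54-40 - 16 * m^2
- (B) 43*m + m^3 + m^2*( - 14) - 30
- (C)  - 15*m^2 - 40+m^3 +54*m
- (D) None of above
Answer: C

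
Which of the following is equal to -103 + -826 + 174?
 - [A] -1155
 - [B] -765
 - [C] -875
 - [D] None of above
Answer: D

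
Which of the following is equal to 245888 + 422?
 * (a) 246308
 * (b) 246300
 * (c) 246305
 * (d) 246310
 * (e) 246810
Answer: d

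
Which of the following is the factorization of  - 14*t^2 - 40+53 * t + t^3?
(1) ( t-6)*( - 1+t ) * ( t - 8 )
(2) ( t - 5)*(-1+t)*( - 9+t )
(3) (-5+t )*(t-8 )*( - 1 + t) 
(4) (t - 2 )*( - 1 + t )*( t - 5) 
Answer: 3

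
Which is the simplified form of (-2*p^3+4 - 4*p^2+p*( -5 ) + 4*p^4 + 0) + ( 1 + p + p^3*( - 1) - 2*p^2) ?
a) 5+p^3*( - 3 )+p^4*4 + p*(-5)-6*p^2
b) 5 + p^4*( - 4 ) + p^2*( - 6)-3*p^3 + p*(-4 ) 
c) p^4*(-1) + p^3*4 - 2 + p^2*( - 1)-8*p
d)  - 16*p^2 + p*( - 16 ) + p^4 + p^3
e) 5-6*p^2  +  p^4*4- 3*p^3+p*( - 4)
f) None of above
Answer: e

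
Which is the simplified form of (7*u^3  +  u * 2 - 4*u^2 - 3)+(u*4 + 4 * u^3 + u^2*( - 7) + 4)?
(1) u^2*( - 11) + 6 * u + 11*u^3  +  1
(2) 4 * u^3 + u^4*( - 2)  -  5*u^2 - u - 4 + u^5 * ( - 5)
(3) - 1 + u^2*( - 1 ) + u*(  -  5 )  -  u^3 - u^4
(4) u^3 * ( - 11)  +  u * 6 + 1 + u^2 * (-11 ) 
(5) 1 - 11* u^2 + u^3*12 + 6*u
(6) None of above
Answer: 1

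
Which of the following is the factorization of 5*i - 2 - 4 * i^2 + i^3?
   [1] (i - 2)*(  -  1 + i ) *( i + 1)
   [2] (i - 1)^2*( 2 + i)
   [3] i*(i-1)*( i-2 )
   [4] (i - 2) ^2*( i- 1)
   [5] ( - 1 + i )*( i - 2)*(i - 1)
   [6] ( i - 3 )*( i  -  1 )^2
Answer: 5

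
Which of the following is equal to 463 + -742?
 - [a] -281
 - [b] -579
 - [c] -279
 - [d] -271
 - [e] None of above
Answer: c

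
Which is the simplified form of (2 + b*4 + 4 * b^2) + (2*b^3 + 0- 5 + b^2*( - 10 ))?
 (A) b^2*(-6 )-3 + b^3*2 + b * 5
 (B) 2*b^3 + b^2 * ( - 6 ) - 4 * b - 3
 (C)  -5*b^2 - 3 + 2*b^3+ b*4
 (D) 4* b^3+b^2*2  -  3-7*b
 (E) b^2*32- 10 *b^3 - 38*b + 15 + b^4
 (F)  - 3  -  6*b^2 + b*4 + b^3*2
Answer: F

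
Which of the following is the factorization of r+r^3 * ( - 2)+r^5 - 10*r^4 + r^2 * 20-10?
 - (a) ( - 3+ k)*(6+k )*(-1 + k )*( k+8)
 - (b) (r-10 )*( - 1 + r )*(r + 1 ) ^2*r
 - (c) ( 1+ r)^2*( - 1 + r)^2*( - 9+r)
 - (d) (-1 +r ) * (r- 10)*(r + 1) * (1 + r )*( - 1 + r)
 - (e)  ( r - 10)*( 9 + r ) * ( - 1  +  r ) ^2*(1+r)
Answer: d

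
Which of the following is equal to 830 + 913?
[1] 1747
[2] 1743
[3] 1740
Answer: 2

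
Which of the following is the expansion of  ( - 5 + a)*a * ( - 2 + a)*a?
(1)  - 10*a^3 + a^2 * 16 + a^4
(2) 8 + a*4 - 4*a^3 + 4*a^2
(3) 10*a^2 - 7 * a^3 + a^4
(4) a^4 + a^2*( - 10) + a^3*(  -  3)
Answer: 3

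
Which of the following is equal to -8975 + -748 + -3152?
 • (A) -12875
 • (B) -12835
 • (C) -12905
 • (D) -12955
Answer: A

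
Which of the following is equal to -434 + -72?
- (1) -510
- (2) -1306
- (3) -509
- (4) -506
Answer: 4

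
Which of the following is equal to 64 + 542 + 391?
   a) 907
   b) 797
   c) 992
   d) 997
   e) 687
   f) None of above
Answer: d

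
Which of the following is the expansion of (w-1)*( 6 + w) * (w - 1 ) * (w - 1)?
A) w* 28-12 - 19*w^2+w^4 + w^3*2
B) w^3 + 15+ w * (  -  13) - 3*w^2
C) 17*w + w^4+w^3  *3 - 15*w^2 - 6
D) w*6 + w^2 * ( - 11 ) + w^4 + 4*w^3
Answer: C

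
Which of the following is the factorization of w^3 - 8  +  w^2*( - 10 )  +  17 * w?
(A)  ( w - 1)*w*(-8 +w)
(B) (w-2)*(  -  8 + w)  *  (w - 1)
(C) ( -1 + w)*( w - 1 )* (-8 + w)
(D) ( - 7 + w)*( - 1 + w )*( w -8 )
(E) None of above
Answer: C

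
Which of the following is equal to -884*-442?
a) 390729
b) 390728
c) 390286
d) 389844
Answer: b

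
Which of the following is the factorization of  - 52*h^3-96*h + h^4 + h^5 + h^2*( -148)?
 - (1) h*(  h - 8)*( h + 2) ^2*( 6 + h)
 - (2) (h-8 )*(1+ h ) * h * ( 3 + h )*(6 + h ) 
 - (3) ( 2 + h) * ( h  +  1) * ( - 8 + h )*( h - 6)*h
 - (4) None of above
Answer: 4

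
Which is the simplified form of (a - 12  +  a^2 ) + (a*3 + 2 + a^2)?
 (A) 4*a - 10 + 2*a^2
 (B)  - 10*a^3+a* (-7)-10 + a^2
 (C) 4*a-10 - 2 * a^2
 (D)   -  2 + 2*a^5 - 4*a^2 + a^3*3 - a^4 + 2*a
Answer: A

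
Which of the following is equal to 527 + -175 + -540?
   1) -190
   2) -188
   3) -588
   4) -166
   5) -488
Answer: 2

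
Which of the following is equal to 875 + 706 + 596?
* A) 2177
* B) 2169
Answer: A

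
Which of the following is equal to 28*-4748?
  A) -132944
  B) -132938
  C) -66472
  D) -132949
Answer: A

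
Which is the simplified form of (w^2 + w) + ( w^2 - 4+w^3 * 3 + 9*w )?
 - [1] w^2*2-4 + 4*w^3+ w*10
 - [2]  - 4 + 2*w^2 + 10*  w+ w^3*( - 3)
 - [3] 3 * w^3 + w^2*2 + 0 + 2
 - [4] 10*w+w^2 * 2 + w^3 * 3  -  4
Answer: 4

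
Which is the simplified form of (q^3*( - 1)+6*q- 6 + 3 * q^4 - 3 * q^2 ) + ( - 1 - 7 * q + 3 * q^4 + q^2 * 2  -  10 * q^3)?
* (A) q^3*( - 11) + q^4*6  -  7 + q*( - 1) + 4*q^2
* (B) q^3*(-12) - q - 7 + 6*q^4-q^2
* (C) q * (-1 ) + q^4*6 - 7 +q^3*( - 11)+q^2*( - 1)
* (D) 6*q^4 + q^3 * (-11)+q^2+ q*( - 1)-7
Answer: C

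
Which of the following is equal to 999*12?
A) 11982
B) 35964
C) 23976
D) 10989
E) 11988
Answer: E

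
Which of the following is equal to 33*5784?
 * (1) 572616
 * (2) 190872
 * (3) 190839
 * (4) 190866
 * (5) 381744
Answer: 2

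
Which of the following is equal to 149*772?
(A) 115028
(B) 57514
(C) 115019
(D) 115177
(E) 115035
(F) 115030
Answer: A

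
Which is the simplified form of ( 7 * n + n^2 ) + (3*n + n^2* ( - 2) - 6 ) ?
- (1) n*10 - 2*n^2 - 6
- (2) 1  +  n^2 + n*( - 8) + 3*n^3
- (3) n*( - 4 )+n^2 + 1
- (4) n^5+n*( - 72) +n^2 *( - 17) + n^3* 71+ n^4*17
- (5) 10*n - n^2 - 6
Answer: 5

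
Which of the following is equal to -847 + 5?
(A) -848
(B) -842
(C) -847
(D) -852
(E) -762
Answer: B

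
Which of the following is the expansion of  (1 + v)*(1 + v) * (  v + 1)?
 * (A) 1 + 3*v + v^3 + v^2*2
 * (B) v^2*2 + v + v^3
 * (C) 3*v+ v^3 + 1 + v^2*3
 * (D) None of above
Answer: C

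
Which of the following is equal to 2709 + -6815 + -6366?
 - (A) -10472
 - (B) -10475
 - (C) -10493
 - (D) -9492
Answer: A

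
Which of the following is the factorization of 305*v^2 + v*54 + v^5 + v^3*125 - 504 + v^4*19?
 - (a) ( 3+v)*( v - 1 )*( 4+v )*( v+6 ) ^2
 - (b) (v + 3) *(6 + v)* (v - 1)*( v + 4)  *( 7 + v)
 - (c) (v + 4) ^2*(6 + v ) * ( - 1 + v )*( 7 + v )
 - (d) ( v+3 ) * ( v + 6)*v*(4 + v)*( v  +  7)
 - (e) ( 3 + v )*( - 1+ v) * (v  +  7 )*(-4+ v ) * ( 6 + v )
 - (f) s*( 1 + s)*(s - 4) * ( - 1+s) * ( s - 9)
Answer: b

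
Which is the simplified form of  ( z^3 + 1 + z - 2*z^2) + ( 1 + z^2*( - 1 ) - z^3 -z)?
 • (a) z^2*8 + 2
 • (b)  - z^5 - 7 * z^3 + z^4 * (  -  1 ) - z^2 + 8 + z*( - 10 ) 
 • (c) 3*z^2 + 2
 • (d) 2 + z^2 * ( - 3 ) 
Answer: d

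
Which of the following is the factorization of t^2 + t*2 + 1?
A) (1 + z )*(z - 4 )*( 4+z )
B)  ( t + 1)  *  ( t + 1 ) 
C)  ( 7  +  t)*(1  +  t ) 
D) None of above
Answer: B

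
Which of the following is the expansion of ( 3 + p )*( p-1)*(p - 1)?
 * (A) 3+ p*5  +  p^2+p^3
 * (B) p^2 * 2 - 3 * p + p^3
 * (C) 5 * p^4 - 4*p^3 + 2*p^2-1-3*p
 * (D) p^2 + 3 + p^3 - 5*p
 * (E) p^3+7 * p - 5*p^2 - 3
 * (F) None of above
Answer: D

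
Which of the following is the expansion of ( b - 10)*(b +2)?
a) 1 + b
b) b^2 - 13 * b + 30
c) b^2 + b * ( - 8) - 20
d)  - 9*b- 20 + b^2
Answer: c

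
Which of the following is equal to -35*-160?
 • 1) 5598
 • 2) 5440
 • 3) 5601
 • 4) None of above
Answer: 4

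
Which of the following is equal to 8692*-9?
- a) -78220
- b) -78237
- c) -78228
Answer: c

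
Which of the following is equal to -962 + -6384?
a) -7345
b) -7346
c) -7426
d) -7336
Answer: b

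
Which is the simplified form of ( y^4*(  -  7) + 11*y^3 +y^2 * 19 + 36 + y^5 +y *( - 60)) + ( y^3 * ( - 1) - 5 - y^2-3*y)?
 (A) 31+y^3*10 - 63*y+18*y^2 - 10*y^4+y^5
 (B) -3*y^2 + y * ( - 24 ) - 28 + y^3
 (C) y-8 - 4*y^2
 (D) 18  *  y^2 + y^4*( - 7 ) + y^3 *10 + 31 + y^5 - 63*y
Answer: D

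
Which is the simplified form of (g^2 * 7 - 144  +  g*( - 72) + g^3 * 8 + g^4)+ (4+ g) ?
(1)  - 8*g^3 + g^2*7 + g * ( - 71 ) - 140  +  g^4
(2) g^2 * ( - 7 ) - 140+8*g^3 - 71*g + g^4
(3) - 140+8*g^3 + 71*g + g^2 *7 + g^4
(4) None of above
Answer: 4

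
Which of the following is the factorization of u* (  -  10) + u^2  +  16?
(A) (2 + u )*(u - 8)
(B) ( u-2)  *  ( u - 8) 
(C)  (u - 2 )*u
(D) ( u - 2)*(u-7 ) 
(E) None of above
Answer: B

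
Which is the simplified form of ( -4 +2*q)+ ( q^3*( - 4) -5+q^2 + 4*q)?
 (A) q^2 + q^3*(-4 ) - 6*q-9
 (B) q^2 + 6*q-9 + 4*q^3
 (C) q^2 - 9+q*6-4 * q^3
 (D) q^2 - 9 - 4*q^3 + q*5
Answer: C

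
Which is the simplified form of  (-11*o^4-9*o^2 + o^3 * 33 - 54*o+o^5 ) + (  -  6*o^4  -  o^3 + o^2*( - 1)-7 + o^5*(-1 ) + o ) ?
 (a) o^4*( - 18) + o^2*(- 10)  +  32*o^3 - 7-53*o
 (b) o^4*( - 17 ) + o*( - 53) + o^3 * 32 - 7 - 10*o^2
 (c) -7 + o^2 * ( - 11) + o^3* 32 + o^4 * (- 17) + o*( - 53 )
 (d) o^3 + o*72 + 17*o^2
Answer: b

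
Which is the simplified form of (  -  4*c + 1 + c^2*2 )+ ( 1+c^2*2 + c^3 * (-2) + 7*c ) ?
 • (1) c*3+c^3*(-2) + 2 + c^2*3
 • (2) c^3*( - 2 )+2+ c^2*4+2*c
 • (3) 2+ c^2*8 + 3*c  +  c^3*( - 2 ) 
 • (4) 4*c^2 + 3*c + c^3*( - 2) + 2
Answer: 4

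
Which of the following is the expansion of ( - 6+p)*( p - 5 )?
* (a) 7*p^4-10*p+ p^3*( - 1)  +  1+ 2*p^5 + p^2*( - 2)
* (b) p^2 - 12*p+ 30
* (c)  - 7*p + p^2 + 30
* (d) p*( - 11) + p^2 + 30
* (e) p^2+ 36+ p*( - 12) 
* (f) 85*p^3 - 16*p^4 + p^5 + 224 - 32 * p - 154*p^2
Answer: d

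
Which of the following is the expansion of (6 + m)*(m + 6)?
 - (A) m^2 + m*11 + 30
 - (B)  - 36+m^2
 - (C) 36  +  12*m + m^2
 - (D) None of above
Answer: C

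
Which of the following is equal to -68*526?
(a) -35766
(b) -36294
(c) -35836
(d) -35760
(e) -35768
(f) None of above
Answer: e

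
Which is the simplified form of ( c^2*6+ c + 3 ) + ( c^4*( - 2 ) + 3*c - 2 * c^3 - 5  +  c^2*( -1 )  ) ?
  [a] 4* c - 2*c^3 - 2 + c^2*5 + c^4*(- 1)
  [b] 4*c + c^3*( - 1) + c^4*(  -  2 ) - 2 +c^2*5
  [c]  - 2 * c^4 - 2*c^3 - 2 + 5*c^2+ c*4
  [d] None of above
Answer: c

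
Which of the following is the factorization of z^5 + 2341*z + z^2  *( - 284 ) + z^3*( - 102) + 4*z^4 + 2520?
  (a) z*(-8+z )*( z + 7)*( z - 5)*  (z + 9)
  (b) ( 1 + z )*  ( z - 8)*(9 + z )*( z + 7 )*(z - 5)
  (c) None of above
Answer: b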